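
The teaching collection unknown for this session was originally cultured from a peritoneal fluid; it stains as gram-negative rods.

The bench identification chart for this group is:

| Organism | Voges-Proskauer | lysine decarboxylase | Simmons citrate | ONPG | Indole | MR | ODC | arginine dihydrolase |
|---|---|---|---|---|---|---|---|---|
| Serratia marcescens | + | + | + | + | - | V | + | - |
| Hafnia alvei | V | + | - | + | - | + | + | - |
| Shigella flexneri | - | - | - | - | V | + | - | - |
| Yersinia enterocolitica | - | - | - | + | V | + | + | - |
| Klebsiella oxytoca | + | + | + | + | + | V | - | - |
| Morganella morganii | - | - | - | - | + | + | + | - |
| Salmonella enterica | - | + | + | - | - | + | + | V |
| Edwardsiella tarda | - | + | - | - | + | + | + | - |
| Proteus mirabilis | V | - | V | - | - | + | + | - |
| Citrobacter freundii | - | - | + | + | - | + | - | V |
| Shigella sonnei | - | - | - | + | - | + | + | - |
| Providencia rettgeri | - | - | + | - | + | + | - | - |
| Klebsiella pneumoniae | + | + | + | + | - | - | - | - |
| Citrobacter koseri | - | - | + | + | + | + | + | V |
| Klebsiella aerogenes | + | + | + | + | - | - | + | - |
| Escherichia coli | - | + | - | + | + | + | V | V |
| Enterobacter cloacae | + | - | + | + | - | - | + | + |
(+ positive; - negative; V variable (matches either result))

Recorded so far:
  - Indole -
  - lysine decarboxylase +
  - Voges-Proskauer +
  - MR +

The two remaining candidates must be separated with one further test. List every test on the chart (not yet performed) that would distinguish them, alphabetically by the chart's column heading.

Voges-Proskauer +: excludes 10 organisms — 7 left.
MR +: excludes Klebsiella pneumoniae, Klebsiella aerogenes, Enterobacter cloacae — 4 left.
Indole -: excludes Klebsiella oxytoca — 3 left.
lysine decarboxylase +: excludes Proteus mirabilis — 2 left.
Two candidates remain: Hafnia alvei and Serratia marcescens.
  Simmons citrate: Hafnia alvei -, Serratia marcescens + — discriminates.
  ONPG: + vs + — same for both, does not separate.
  ODC: + vs + — same for both, does not separate.
  arginine dihydrolase: - vs - — same for both, does not separate.

Simmons citrate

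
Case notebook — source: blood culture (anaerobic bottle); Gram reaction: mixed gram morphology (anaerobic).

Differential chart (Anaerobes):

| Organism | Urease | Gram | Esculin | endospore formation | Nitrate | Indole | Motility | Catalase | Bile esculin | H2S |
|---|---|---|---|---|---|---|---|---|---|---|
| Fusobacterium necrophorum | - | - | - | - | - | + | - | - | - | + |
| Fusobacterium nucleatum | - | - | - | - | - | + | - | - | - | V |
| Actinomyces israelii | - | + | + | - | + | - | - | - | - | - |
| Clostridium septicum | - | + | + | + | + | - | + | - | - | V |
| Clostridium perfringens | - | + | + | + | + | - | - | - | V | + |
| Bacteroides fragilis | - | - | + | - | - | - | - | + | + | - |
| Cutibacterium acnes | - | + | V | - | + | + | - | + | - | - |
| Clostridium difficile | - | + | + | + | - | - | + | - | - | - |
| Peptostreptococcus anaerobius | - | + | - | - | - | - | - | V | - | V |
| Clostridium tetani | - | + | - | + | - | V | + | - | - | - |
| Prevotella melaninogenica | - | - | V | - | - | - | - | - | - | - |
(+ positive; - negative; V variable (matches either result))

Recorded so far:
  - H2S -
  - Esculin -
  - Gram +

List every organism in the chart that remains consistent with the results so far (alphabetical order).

Clostridium tetani, Cutibacterium acnes, Peptostreptococcus anaerobius

Gram +: excludes Fusobacterium necrophorum, Fusobacterium nucleatum, Bacteroides fragilis, Prevotella melaninogenica — 7 left.
H2S -: excludes Clostridium perfringens — 6 left.
Esculin -: excludes Actinomyces israelii, Clostridium septicum, Clostridium difficile — 3 left.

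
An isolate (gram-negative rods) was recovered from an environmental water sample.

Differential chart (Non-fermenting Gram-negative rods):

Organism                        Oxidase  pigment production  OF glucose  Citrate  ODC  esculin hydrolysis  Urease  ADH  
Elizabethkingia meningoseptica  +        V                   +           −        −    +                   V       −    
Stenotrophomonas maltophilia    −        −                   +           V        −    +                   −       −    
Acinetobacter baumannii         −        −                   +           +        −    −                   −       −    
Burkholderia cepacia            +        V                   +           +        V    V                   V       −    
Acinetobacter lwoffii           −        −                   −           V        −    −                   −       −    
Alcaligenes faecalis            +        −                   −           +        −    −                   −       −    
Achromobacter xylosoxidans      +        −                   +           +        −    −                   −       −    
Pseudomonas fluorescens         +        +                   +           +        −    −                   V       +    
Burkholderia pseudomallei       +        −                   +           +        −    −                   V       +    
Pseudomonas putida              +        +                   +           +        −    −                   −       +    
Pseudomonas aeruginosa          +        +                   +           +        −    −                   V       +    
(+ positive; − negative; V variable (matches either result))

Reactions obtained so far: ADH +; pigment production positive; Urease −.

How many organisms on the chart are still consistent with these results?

3

Urease −: all 11 remaining candidates are consistent.
pigment production +: excludes 6 organisms — 5 left.
ADH +: excludes Elizabethkingia meningoseptica, Burkholderia cepacia — 3 left.
Still consistent: Pseudomonas aeruginosa, Pseudomonas fluorescens, Pseudomonas putida.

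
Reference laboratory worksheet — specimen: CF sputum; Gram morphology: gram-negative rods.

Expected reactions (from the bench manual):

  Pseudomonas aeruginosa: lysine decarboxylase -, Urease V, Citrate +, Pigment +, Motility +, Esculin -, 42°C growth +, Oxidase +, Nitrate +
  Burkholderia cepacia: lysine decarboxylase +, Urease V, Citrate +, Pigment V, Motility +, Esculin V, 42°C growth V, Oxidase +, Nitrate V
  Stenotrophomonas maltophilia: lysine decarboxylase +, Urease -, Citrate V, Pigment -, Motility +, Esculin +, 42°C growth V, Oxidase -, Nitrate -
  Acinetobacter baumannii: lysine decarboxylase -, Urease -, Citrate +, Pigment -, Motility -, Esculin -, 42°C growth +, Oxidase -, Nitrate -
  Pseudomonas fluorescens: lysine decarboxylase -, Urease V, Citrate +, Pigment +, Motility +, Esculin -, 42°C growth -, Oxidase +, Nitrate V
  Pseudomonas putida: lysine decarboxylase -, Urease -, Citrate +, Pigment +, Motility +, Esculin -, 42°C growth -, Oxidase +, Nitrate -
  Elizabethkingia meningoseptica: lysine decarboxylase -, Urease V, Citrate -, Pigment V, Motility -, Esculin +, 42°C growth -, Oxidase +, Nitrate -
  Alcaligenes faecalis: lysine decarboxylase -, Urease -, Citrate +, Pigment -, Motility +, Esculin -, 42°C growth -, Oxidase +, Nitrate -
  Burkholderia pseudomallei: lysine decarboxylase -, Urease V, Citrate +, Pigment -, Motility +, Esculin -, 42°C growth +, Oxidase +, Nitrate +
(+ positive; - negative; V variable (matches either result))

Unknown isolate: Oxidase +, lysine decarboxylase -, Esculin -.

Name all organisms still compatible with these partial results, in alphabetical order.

Alcaligenes faecalis, Burkholderia pseudomallei, Pseudomonas aeruginosa, Pseudomonas fluorescens, Pseudomonas putida

Oxidase +: excludes Stenotrophomonas maltophilia, Acinetobacter baumannii — 7 left.
lysine decarboxylase -: excludes Burkholderia cepacia — 6 left.
Esculin -: excludes Elizabethkingia meningoseptica — 5 left.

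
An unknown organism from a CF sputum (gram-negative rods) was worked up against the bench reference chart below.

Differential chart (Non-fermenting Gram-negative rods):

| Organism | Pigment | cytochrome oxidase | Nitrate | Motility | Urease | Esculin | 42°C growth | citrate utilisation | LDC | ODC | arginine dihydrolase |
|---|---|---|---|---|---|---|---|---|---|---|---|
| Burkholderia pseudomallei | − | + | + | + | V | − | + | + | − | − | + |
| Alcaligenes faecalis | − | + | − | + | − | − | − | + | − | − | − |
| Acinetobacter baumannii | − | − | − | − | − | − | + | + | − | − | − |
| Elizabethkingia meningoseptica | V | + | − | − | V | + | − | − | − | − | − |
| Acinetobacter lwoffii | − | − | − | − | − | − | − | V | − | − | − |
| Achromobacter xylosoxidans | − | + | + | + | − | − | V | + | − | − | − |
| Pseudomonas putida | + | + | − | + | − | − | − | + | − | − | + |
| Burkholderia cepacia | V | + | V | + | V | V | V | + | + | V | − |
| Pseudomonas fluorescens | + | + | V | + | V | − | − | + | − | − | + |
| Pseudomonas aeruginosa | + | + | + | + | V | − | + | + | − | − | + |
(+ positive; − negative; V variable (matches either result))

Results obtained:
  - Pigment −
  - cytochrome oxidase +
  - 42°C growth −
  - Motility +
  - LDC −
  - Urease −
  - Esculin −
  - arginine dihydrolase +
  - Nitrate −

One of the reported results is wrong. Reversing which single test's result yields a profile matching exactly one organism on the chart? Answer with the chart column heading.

As reported, no row in the chart matches all 9 reactions.
Reversing Motility → still no organism matches.
Reversing Nitrate → still no organism matches.
Reversing Esculin → still no organism matches.
Reversing cytochrome oxidase → still no organism matches.
Reversing Urease → still no organism matches.
Reversing Pigment → 2 organisms match (not unique).
Reversing arginine dihydrolase (to −) → unique match: Alcaligenes faecalis.
Reversing LDC → still no organism matches.
Reversing 42°C growth → still no organism matches.

arginine dihydrolase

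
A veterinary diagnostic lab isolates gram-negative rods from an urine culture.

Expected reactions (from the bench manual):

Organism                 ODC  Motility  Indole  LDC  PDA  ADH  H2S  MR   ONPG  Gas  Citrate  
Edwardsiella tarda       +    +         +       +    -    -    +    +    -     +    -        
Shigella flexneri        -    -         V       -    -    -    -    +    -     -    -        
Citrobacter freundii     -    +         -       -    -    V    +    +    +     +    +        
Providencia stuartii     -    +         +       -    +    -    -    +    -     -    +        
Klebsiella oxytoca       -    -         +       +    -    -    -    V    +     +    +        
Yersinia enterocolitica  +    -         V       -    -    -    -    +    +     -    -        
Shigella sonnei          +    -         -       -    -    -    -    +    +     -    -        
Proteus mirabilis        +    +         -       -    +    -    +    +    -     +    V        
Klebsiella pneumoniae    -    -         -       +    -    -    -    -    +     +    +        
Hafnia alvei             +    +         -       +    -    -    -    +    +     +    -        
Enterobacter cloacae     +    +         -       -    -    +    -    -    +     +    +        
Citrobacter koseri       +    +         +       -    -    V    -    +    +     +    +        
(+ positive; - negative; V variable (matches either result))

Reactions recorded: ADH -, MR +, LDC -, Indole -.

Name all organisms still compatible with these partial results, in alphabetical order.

LDC -: excludes Edwardsiella tarda, Klebsiella oxytoca, Klebsiella pneumoniae, Hafnia alvei — 8 left.
MR +: excludes Enterobacter cloacae — 7 left.
ADH -: all 7 remaining candidates are consistent.
Indole -: excludes Providencia stuartii, Citrobacter koseri — 5 left.

Citrobacter freundii, Proteus mirabilis, Shigella flexneri, Shigella sonnei, Yersinia enterocolitica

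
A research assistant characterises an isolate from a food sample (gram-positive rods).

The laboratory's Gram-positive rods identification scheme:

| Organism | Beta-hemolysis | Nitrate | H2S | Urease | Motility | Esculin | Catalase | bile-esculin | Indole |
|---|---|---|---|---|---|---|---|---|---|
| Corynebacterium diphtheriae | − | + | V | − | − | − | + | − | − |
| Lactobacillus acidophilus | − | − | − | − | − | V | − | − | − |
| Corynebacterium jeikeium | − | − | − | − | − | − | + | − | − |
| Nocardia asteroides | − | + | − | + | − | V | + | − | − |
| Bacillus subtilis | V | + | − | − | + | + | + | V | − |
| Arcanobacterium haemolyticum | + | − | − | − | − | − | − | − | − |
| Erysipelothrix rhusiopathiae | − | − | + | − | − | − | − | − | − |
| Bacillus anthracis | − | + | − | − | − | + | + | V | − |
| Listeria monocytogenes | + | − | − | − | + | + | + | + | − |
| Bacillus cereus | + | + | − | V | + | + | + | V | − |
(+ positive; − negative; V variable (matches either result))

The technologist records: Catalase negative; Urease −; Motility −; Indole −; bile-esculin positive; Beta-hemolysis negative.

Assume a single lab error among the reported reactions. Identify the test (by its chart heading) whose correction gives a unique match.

Catalase

As reported, no row in the chart matches all 6 reactions.
Reversing Urease → still no organism matches.
Reversing bile-esculin → 2 organisms match (not unique).
Reversing Catalase (to +) → unique match: Bacillus anthracis.
Reversing Beta-hemolysis → still no organism matches.
Reversing Indole → still no organism matches.
Reversing Motility → still no organism matches.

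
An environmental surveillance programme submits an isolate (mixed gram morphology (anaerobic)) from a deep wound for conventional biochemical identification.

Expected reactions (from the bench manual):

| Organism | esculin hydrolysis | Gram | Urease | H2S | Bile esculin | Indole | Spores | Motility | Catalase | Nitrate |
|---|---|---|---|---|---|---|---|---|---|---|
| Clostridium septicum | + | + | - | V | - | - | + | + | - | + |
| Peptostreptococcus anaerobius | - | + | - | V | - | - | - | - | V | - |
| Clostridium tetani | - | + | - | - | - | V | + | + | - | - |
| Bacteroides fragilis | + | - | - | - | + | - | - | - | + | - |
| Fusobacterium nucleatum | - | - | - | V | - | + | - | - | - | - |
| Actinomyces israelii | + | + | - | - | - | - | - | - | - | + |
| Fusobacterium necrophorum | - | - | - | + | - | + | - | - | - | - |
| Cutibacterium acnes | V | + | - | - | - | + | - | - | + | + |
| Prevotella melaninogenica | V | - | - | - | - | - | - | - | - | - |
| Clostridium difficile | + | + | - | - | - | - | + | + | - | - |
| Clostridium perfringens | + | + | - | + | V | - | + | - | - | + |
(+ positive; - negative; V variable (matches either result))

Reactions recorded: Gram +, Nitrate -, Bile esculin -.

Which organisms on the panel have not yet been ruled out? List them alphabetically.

Gram +: excludes Bacteroides fragilis, Fusobacterium nucleatum, Fusobacterium necrophorum, Prevotella melaninogenica — 7 left.
Nitrate -: excludes Clostridium septicum, Actinomyces israelii, Cutibacterium acnes, Clostridium perfringens — 3 left.
Bile esculin -: all 3 remaining candidates are consistent.

Clostridium difficile, Clostridium tetani, Peptostreptococcus anaerobius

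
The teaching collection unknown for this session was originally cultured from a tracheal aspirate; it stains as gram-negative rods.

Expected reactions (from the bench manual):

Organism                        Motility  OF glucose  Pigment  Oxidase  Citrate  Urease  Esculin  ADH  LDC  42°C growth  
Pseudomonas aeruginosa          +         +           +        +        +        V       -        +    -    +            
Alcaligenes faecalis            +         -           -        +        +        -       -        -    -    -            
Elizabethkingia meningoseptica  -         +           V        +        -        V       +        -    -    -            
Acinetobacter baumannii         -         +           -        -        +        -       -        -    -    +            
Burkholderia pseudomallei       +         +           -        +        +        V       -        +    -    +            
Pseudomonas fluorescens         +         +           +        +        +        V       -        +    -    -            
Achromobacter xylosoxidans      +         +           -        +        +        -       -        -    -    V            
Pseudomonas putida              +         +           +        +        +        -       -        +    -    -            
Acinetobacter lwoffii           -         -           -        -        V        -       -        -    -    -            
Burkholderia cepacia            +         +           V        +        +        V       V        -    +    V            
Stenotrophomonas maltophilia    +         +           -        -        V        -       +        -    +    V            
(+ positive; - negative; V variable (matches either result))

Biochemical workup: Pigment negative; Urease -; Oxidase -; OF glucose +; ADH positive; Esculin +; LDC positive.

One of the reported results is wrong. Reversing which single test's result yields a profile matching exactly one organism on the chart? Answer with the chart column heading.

ADH

As reported, no row in the chart matches all 7 reactions.
Reversing OF glucose → still no organism matches.
Reversing ADH (to -) → unique match: Stenotrophomonas maltophilia.
Reversing Esculin → still no organism matches.
Reversing Oxidase → still no organism matches.
Reversing Urease → still no organism matches.
Reversing Pigment → still no organism matches.
Reversing LDC → still no organism matches.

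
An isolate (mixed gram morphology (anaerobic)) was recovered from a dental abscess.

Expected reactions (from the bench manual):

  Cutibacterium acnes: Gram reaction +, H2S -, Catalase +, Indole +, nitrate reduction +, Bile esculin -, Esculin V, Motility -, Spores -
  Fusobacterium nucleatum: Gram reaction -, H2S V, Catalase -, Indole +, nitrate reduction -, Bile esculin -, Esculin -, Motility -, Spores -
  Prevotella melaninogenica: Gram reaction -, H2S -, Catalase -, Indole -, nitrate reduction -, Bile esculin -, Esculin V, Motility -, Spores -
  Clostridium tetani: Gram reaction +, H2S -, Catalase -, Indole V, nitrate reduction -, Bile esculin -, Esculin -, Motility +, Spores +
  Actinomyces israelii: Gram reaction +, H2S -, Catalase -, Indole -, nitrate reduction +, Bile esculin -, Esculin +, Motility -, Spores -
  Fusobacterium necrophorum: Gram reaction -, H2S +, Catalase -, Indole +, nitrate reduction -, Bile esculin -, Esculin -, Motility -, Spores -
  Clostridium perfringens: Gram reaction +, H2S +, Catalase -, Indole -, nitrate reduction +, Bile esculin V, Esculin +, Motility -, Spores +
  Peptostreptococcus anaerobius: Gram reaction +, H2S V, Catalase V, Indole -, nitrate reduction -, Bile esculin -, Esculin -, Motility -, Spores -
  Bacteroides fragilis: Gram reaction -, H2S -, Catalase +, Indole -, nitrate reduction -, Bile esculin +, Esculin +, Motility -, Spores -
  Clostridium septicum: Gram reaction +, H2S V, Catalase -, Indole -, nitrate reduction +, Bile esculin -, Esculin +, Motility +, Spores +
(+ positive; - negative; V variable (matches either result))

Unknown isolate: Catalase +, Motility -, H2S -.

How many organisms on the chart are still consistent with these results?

Catalase +: excludes 7 organisms — 3 left.
H2S -: all 3 remaining candidates are consistent.
Motility -: all 3 remaining candidates are consistent.
Still consistent: Bacteroides fragilis, Cutibacterium acnes, Peptostreptococcus anaerobius.

3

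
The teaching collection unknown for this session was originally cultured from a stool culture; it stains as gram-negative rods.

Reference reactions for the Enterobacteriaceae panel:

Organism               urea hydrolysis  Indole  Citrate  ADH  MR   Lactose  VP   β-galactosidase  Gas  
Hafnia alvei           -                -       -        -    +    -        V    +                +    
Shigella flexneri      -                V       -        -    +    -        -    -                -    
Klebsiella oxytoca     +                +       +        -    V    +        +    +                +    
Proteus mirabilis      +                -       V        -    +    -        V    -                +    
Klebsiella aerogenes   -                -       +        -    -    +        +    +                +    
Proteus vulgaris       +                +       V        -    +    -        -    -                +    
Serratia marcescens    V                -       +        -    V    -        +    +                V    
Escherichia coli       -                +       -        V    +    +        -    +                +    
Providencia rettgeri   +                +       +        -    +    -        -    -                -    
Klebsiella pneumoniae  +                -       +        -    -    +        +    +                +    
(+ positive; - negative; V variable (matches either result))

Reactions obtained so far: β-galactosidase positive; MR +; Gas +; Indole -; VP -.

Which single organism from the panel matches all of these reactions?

MR +: excludes Klebsiella aerogenes, Klebsiella pneumoniae — 8 left.
Indole -: excludes Klebsiella oxytoca, Proteus vulgaris, Escherichia coli, Providencia rettgeri — 4 left.
VP -: excludes Serratia marcescens — 3 left.
Gas +: excludes Shigella flexneri — 2 left.
β-galactosidase +: excludes Proteus mirabilis — 1 left.

Hafnia alvei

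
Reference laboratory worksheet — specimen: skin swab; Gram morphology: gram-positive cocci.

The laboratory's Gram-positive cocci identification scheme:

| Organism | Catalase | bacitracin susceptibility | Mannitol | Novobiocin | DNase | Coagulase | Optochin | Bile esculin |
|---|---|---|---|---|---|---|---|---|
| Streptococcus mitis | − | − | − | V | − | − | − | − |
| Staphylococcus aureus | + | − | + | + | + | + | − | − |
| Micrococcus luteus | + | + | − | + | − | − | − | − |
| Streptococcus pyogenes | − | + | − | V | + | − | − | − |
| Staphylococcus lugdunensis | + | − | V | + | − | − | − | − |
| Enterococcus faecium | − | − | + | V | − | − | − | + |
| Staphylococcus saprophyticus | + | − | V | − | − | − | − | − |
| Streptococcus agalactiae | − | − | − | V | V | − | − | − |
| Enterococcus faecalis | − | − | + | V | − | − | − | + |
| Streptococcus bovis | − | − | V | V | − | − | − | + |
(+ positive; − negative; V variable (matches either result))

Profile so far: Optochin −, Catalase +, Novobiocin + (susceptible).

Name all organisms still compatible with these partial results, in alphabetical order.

Micrococcus luteus, Staphylococcus aureus, Staphylococcus lugdunensis

Catalase +: excludes 6 organisms — 4 left.
Novobiocin +: excludes Staphylococcus saprophyticus — 3 left.
Optochin −: all 3 remaining candidates are consistent.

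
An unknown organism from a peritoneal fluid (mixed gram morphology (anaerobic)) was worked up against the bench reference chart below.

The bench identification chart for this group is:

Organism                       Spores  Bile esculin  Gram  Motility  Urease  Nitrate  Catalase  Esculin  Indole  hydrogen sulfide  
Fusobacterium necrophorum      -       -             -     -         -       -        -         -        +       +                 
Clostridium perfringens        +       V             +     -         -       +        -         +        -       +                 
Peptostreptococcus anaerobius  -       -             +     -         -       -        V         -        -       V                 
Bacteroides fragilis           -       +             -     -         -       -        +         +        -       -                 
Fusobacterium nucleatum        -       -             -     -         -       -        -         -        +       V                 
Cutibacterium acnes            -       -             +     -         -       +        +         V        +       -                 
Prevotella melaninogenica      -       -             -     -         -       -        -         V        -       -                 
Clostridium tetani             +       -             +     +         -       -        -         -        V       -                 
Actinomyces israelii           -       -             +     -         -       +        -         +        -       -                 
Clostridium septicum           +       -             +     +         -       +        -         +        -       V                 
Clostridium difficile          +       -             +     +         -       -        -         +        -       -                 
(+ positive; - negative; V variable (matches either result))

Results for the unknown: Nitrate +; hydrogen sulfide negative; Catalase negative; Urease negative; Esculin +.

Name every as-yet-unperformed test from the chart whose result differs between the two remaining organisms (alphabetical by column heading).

Motility, Spores

hydrogen sulfide -: excludes Fusobacterium necrophorum, Clostridium perfringens — 9 left.
Esculin +: excludes Peptostreptococcus anaerobius, Fusobacterium nucleatum, Clostridium tetani — 6 left.
Urease -: all 6 remaining candidates are consistent.
Catalase -: excludes Bacteroides fragilis, Cutibacterium acnes — 4 left.
Nitrate +: excludes Prevotella melaninogenica, Clostridium difficile — 2 left.
Two candidates remain: Actinomyces israelii and Clostridium septicum.
  Spores: Actinomyces israelii -, Clostridium septicum + — discriminates.
  Bile esculin: - vs - — same for both, does not separate.
  Gram: + vs + — same for both, does not separate.
  Motility: Actinomyces israelii -, Clostridium septicum + — discriminates.
  Indole: - vs - — same for both, does not separate.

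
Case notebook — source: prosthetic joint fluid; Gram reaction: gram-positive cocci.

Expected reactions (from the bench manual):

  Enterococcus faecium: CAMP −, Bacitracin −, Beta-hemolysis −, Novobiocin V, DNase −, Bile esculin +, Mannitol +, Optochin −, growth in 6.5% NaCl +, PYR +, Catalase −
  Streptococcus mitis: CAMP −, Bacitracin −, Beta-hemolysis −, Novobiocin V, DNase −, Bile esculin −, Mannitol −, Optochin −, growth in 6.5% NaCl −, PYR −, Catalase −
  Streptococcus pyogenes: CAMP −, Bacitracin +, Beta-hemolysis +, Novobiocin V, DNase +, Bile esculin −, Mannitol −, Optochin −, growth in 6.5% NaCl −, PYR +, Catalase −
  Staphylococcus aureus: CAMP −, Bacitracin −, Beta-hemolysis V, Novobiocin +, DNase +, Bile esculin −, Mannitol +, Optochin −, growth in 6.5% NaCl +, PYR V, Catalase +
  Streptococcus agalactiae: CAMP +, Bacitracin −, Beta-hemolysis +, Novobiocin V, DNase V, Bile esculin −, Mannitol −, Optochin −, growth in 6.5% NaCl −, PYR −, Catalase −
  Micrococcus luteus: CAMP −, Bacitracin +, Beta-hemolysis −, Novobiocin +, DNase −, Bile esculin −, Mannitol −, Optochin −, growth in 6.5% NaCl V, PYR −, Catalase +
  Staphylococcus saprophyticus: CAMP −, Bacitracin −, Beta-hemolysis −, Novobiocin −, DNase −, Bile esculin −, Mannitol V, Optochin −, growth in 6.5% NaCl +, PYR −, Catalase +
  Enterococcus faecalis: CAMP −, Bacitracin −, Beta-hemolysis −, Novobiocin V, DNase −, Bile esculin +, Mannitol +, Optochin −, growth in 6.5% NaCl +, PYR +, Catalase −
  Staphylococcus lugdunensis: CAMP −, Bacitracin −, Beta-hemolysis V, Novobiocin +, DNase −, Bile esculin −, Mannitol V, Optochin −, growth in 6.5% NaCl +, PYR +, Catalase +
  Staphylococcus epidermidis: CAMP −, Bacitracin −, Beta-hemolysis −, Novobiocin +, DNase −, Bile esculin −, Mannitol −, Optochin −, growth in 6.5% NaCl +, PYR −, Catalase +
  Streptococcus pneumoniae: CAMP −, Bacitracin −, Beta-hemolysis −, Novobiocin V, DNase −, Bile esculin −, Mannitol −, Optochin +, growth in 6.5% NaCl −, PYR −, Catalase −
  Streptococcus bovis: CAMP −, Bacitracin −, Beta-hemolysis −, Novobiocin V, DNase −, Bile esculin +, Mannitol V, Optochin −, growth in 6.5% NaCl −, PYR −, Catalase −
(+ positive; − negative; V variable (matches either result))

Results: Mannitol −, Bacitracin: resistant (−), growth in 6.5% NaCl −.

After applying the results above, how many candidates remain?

Mannitol −: excludes Enterococcus faecium, Staphylococcus aureus, Enterococcus faecalis — 9 left.
growth in 6.5% NaCl −: excludes Staphylococcus saprophyticus, Staphylococcus lugdunensis, Staphylococcus epidermidis — 6 left.
Bacitracin −: excludes Streptococcus pyogenes, Micrococcus luteus — 4 left.
Still consistent: Streptococcus agalactiae, Streptococcus bovis, Streptococcus mitis, Streptococcus pneumoniae.

4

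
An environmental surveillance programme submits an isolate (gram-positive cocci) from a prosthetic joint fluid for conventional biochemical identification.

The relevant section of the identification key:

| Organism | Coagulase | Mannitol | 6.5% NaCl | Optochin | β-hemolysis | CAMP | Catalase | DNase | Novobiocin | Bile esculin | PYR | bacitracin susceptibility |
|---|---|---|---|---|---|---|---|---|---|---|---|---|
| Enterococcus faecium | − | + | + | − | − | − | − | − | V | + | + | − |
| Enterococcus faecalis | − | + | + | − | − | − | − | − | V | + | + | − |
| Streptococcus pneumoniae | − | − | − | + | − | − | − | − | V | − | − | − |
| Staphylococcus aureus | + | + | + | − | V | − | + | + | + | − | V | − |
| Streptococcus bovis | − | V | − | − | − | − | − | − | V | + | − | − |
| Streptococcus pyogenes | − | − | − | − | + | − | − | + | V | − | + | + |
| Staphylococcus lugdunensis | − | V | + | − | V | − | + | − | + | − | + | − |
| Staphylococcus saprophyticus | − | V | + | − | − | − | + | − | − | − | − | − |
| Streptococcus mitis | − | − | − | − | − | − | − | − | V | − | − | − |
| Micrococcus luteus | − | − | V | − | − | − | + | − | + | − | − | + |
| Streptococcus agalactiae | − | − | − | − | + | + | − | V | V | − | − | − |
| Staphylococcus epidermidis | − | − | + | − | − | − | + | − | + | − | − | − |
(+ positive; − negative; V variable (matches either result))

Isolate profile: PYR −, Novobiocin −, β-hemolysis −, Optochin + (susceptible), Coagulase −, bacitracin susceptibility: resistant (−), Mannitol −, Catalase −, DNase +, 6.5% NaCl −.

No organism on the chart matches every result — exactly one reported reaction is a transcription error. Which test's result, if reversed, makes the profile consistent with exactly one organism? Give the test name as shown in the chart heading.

DNase

As reported, no row in the chart matches all 10 reactions.
Reversing DNase (to −) → unique match: Streptococcus pneumoniae.
Reversing Catalase → still no organism matches.
Reversing PYR → still no organism matches.
Reversing β-hemolysis → still no organism matches.
Reversing Novobiocin → still no organism matches.
Reversing Mannitol → still no organism matches.
Reversing bacitracin susceptibility → still no organism matches.
Reversing 6.5% NaCl → still no organism matches.
Reversing Coagulase → still no organism matches.
Reversing Optochin → still no organism matches.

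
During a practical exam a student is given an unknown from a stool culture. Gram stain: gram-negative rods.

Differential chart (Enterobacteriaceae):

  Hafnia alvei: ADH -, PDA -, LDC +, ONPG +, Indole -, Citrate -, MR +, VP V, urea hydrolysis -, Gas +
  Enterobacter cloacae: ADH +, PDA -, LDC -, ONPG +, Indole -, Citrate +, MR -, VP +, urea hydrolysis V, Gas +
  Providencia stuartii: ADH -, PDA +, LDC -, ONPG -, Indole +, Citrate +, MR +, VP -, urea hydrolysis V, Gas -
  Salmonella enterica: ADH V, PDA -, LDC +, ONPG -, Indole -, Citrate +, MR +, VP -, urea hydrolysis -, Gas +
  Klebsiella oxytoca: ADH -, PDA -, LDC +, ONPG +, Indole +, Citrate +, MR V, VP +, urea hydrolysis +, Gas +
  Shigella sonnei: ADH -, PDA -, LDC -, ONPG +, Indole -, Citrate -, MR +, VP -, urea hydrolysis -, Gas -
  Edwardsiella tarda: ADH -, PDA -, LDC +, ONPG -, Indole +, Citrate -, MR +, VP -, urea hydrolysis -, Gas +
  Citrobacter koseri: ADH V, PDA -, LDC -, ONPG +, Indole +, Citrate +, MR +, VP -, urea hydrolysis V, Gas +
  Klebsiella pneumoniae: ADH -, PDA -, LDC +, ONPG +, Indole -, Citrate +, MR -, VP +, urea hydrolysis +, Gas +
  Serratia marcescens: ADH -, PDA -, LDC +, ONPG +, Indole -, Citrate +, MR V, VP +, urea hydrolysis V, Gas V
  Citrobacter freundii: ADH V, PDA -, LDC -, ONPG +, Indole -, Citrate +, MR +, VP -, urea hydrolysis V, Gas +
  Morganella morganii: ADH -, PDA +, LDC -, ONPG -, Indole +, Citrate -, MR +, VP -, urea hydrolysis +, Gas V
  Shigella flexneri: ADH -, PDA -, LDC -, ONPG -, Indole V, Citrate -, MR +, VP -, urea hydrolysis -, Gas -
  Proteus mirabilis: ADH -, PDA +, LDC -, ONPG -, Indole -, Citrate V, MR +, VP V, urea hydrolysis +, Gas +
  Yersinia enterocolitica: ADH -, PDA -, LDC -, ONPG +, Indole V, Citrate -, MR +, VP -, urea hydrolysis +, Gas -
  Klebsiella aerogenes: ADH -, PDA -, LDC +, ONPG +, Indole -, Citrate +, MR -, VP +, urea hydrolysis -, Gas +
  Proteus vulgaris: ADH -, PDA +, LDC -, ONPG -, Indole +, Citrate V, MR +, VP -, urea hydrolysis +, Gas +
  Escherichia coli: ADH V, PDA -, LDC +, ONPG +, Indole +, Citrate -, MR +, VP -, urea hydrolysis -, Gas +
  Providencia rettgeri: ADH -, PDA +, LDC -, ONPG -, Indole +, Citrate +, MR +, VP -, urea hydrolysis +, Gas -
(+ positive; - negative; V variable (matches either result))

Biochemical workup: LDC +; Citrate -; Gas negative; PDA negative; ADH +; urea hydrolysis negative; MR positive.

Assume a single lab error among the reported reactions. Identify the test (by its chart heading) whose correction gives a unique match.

Gas

As reported, no row in the chart matches all 7 reactions.
Reversing ADH → still no organism matches.
Reversing urea hydrolysis → still no organism matches.
Reversing LDC → still no organism matches.
Reversing Citrate → still no organism matches.
Reversing PDA → still no organism matches.
Reversing MR → still no organism matches.
Reversing Gas (to +) → unique match: Escherichia coli.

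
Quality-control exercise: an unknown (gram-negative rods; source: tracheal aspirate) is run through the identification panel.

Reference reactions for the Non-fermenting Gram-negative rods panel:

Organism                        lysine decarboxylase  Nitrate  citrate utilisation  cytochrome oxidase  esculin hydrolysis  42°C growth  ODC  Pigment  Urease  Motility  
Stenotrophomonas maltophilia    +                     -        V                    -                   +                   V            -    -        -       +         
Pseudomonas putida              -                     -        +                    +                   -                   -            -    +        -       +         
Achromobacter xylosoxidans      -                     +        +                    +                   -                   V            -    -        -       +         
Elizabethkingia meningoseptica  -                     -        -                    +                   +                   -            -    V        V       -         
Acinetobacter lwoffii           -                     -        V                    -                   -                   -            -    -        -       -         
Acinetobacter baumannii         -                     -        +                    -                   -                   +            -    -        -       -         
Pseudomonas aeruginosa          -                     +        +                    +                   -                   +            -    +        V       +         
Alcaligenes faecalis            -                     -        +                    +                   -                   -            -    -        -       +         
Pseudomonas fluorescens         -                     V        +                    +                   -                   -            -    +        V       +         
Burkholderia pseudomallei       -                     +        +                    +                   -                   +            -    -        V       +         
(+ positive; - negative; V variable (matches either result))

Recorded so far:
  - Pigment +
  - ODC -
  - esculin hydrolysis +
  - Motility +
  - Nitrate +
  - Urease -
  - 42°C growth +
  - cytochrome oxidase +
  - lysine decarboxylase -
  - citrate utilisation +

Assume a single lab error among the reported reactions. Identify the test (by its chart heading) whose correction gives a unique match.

As reported, no row in the chart matches all 10 reactions.
Reversing Nitrate → still no organism matches.
Reversing ODC → still no organism matches.
Reversing Urease → still no organism matches.
Reversing Pigment → still no organism matches.
Reversing Motility → still no organism matches.
Reversing lysine decarboxylase → still no organism matches.
Reversing esculin hydrolysis (to -) → unique match: Pseudomonas aeruginosa.
Reversing cytochrome oxidase → still no organism matches.
Reversing 42°C growth → still no organism matches.
Reversing citrate utilisation → still no organism matches.

esculin hydrolysis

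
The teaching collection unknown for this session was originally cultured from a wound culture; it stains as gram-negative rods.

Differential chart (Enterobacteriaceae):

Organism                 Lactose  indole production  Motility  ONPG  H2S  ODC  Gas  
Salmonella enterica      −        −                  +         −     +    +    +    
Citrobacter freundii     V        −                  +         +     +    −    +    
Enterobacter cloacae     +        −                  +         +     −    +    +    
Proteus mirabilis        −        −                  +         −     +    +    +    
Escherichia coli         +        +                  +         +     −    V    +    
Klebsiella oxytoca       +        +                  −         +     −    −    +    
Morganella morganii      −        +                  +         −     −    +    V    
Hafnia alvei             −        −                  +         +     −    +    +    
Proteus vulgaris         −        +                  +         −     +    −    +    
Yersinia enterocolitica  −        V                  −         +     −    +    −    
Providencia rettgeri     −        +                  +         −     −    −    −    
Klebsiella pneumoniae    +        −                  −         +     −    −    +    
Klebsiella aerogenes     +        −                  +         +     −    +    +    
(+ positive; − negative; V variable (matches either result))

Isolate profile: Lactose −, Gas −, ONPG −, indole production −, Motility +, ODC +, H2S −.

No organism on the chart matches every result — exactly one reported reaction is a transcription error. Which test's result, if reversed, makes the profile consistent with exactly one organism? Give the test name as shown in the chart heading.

As reported, no row in the chart matches all 7 reactions.
Reversing Gas → still no organism matches.
Reversing indole production (to +) → unique match: Morganella morganii.
Reversing H2S → still no organism matches.
Reversing ONPG → still no organism matches.
Reversing Motility → still no organism matches.
Reversing ODC → still no organism matches.
Reversing Lactose → still no organism matches.

indole production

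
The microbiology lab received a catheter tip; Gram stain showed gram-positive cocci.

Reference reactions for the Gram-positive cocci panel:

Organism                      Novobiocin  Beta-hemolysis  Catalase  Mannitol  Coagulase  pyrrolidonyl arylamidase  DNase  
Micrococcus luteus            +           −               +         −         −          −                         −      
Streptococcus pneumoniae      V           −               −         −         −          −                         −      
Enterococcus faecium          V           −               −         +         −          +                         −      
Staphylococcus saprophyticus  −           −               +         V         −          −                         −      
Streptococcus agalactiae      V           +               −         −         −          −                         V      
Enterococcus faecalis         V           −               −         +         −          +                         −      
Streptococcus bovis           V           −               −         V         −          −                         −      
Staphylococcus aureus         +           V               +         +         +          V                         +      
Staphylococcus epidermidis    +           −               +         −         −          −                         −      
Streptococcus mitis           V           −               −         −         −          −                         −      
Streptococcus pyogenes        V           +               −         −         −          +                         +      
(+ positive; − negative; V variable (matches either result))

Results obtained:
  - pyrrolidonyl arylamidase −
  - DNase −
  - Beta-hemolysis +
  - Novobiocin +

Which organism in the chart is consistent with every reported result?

Streptococcus agalactiae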